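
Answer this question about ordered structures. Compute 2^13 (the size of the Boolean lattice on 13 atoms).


Power set = 2^n.
2^13 = 8192


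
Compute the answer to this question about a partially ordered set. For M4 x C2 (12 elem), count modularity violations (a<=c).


Modular law: if a <= c then a v (b ^ c) = (a v b) ^ c.
Check all triples (a,b,c) with a <= c among 12 elements.
This lattice is modular (diamonds M_m and their chain-products are modular).
Total violating triples: 0


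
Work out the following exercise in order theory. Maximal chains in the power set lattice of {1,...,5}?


A maximal chain goes from the minimum element to a maximal element via cover relations.
Counting all min-to-max paths in the cover graph.
Total maximal chains: 120


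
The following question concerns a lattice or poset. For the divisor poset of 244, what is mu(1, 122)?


In a divisor lattice, mu(a,b) = mu(b/a) where mu is the classical Mobius function.
b/a = 122/1 = 122
Prime factorization of 122: primes [2, 61]
122 is squarefree with 2 prime factor(s), so mu(122) = (-1)^2 = 1


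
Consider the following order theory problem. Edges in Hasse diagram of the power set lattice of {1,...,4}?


A cover relation a -< b holds when a < b with no c strictly between.
Cover relations:
  {} -< {1}
  {} -< {2}
  {} -< {3}
  {} -< {4}
  {1} -< {1,2}
  {1} -< {1,3}
  {1} -< {1,4}
  {2} -< {1,2}
  ...24 more
Total: 32


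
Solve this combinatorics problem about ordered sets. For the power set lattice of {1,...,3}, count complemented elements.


An element a is complemented if some b has a meet b = bottom, a join b = top.
every subset A has complement S\A, so all elements are complemented.
Complemented elements: {}, {1}, {2}, {3}, {1,2}, {1,3}, ... (2 more)
Count: 8


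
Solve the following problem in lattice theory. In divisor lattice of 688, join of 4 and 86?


In a divisor lattice, join = lcm (least common multiple).
gcd(4,86) = 2
lcm(4,86) = 4*86/gcd = 344/2 = 172


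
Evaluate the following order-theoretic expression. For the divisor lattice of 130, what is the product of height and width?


Height = length of longest chain minus 1; width = size of largest antichain.
A maximum chain: 1 | 13 | 65 | 130  (height 3).
A maximum antichain: {2, 5, 13}  (width 3).
Product = 3 * 3 = 9


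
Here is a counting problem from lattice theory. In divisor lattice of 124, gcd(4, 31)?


Meet=gcd.
gcd(4,31)=1


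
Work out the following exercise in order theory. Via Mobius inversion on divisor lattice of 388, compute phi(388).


phi(n) = n * prod_{p|n} (1 - 1/p).
Prime divisors of 388: [2, 97]
phi(388) = 388 * (1 - 1/2) * (1 - 1/97)
phi(388) = 192


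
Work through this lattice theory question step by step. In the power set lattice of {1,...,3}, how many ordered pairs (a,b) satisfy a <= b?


The order relation is {(a,b) : a <= b}, reflexive so it includes (a,a).
Examples: ({},{}), ({},{1,2}), ({},{1,2,3}), ({},{1,3}), ({},{1}), ...
Total ordered pairs: 27


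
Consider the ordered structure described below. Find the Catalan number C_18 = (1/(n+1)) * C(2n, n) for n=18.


C(n) = C(2n, n) / (n+1).
C(36, 18) = 9075135300
C(18) = 9075135300 / 19 = 477638700


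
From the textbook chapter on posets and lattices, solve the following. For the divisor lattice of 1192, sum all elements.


sigma(n) = sum of divisors.
Divisors of 1192: [1, 2, 4, 8, 149, 298, 596, 1192]
Sum = 2250


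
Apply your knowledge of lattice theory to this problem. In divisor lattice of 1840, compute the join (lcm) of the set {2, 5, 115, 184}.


In a divisor lattice, join = lcm (least common multiple).
Compute lcm iteratively: start with first element, then lcm(current, next).
Elements: [2, 5, 115, 184]
lcm(2,5) = 10
lcm(10,115) = 230
lcm(230,184) = 920
Final lcm = 920


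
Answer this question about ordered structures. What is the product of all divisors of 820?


Divisors of 820: [1, 2, 4, 5, 10, 20, 41, 82, 164, 205, 410, 820]
Product = n^(d(n)/2) = 820^(12/2)
Product = 304006671424000000


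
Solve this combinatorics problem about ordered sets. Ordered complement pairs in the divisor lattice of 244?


Complement pair (a,b): a meet b = bottom, a join b = top.
Here: gcd(a,b)=1 and lcm(a,b)=244, i.e. a*b=244 with a,b coprime.
Pairs found: (1,244), (4,61), (61,4), (244,1)
Total ordered pairs: 4


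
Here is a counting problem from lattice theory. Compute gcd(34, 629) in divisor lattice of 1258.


In a divisor lattice, meet = gcd (greatest common divisor).
By Euclidean algorithm or factoring: gcd(34,629) = 17


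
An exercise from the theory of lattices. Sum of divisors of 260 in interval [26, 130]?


Interval [26,130] in divisors of 260: [26, 130]
Sum = 156


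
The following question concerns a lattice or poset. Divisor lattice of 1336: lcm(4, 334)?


Join=lcm.
gcd(4,334)=2
lcm=668


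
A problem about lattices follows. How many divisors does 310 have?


Divisors of 310: [1, 2, 5, 10, 31, 62, 155, 310]
Count: 8


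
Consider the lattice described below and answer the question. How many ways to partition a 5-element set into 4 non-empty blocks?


S(n,k) = k*S(n-1,k) + S(n-1,k-1).
S(4,4) = 1, S(4,3) = 6
S(5,4) = 4*1 + 6 = 4 + 6
S(5,4) = 10


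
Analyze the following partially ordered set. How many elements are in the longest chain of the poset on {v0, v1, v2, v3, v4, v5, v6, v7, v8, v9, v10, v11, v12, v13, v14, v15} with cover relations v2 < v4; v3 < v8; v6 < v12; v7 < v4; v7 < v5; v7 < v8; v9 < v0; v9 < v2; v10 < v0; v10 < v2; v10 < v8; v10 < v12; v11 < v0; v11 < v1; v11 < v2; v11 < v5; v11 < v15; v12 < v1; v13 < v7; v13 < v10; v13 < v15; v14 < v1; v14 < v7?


A chain is a totally ordered subset; we count the number of elements in a maximum chain.
Compute, for each element x, the size of the longest chain ending at x:
  v3: 1
  v6: 1
  v9: 1
  v11: 1
  v13: 1
  v14: 1
  ...
A maximum chain: v13 < v10 < v12 < v1
Number of elements in the longest chain: 4


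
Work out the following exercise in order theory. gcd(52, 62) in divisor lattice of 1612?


Meet=gcd.
gcd(52,62)=2


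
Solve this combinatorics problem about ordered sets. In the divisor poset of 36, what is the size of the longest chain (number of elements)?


A chain is a totally ordered subset; we count the number of elements in a maximum chain.
Compute, for each element x, the size of the longest chain ending at x:
  1: 1
  2: 2
  3: 2
  4: 3
  9: 3
  6: 3
  ...
A maximum chain: 1 < 2 < 4 < 12 < 36
Number of elements in the longest chain: 5


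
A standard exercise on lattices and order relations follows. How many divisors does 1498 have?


Divisors of 1498: [1, 2, 7, 14, 107, 214, 749, 1498]
Count: 8


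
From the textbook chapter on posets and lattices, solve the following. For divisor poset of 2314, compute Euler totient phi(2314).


phi(n) = n * prod_{p|n} (1 - 1/p).
Prime divisors of 2314: [2, 13, 89]
phi(2314) = 2314 * (1 - 1/2) * (1 - 1/13) * (1 - 1/89)
phi(2314) = 1056


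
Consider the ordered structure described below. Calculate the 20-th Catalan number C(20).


C(n) = C(2n, n) / (n+1).
C(40, 20) = 137846528820
C(20) = 137846528820 / 21 = 6564120420


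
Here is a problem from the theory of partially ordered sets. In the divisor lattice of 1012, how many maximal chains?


A maximal chain goes from the minimum element to a maximal element via cover relations.
Counting all min-to-max paths in the cover graph.
Total maximal chains: 12


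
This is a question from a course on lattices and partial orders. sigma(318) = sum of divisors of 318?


sigma(n) = sum of divisors.
Divisors of 318: [1, 2, 3, 6, 53, 106, 159, 318]
Sum = 648


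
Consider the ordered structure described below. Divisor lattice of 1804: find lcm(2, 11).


In a divisor lattice, join = lcm (least common multiple).
gcd(2,11) = 1
lcm(2,11) = 2*11/gcd = 22/1 = 22


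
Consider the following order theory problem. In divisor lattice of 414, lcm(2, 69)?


Join=lcm.
gcd(2,69)=1
lcm=138


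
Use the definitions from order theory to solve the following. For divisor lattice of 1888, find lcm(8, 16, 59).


In a divisor lattice, join = lcm (least common multiple).
Compute lcm iteratively: start with first element, then lcm(current, next).
Elements: [8, 16, 59]
lcm(8,16) = 16
lcm(16,59) = 944
Final lcm = 944


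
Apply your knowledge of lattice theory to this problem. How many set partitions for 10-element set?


B(n) = number of set partitions of an n-element set.
B(n) satisfies the recurrence: B(n+1) = sum_k C(n,k)*B(k).
B(10) = 115975


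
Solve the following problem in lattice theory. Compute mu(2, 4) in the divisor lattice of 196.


In a divisor lattice, mu(a,b) = mu(b/a) where mu is the classical Mobius function.
b/a = 4/2 = 2
Prime factorization of 2: primes [2]
2 is squarefree with 1 prime factor(s), so mu(2) = (-1)^1 = -1


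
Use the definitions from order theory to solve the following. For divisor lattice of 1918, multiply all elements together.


Divisors of 1918: [1, 2, 7, 14, 137, 274, 959, 1918]
Product = n^(d(n)/2) = 1918^(8/2)
Product = 13533010268176


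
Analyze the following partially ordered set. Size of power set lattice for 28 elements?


Power set = 2^n.
2^28 = 268435456


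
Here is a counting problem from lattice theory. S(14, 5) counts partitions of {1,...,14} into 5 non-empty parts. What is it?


S(n,k) = k*S(n-1,k) + S(n-1,k-1).
S(13,5) = 7508501, S(13,4) = 2532530
S(14,5) = 5*7508501 + 2532530 = 37542505 + 2532530
S(14,5) = 40075035


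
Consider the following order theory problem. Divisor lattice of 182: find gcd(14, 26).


In a divisor lattice, meet = gcd (greatest common divisor).
By Euclidean algorithm or factoring: gcd(14,26) = 2


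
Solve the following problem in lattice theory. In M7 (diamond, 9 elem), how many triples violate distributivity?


Distributive law: a ^ (b v c) = (a ^ b) v (a ^ c).
Check all 9^3 = 729 ordered triples (a,b,c).
  e.g. a=a1, b=a2, c=a3: lhs=a1 != rhs=0
  e.g. a=a1, b=a2, c=a4: lhs=a1 != rhs=0
Total violating triples: 210


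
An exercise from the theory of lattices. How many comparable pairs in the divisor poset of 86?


A comparable pair {a,b} has a < b or b < a in the order.
Count unordered pairs where one element is strictly below the other.
Examples: {1,2}, {1,43}, {1,86}, {2,86}, ...
Total comparable pairs: 5


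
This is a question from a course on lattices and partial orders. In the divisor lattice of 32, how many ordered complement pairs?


Complement pair (a,b): a meet b = bottom, a join b = top.
Here: gcd(a,b)=1 and lcm(a,b)=32, i.e. a*b=32 with a,b coprime.
Pairs found: (1,32), (32,1)
Total ordered pairs: 2


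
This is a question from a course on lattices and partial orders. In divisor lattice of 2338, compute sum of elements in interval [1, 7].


Interval [1,7] in divisors of 2338: [1, 7]
Sum = 8


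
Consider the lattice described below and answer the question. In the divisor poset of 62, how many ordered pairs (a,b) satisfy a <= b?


The order relation is {(a,b) : a <= b}, reflexive so it includes (a,a).
Examples: (1,1), (1,2), (1,31), (1,62), (2,2), ...
Total ordered pairs: 9


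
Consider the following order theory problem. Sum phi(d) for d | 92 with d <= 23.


Divisors of 92 up to 23: [1, 2, 4, 23]
phi values: [1, 1, 2, 22]
Sum = 26


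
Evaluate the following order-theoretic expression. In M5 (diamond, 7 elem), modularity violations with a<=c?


Modular law: if a <= c then a v (b ^ c) = (a v b) ^ c.
Check all triples (a,b,c) with a <= c among 7 elements.
This lattice is modular (diamonds M_m and their chain-products are modular).
Total violating triples: 0


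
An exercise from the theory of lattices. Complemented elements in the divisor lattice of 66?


An element a is complemented if some b has a meet b = bottom, a join b = top.
a is complemented iff gcd(a, n/a)=1, i.e. a is a unitary divisor of 66.
Complemented elements: 1, 2, 3, 6, 11, 22, ... (2 more)
Count: 8


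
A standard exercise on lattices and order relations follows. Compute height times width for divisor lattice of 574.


Height = length of longest chain minus 1; width = size of largest antichain.
A maximum chain: 1 | 41 | 287 | 574  (height 3).
A maximum antichain: {2, 7, 41}  (width 3).
Product = 3 * 3 = 9


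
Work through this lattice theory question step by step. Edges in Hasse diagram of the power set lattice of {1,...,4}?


A cover relation a -< b holds when a < b with no c strictly between.
Cover relations:
  {} -< {1}
  {} -< {2}
  {} -< {3}
  {} -< {4}
  {1} -< {1,2}
  {1} -< {1,3}
  {1} -< {1,4}
  {2} -< {1,2}
  ...24 more
Total: 32


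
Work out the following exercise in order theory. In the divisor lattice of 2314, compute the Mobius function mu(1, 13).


In a divisor lattice, mu(a,b) = mu(b/a) where mu is the classical Mobius function.
b/a = 13/1 = 13
Prime factorization of 13: primes [13]
13 is squarefree with 1 prime factor(s), so mu(13) = (-1)^1 = -1


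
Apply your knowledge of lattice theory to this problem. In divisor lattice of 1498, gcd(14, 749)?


Meet=gcd.
gcd(14,749)=7


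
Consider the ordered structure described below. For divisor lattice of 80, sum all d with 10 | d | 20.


Interval [10,20] in divisors of 80: [10, 20]
Sum = 30


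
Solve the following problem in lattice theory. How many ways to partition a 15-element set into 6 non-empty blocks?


S(n,k) = k*S(n-1,k) + S(n-1,k-1).
S(14,6) = 63436373, S(14,5) = 40075035
S(15,6) = 6*63436373 + 40075035 = 380618238 + 40075035
S(15,6) = 420693273


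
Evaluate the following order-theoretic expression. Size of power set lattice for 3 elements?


Power set = 2^n.
2^3 = 8


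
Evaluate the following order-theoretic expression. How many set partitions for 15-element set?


B(n) = number of set partitions of an n-element set.
B(n) satisfies the recurrence: B(n+1) = sum_k C(n,k)*B(k).
B(15) = 1382958545


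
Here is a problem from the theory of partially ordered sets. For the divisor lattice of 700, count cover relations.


A cover relation a -< b holds when a < b with no c strictly between.
Cover relations:
  1 -< 2
  1 -< 5
  1 -< 7
  2 -< 4
  2 -< 10
  2 -< 14
  4 -< 20
  4 -< 28
  ...25 more
Total: 33


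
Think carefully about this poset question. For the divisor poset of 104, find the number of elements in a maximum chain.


A chain is a totally ordered subset; we count the number of elements in a maximum chain.
Compute, for each element x, the size of the longest chain ending at x:
  1: 1
  2: 2
  13: 2
  4: 3
  8: 4
  26: 3
  ...
A maximum chain: 1 < 2 < 4 < 8 < 104
Number of elements in the longest chain: 5


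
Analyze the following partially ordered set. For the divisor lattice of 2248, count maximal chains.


A maximal chain goes from the minimum element to a maximal element via cover relations.
Counting all min-to-max paths in the cover graph.
Total maximal chains: 4


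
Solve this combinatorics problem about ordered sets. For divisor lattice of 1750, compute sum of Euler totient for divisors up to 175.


Divisors of 1750 up to 175: [1, 2, 5, 7, 10, 14, 25, 35, 50, 70, 125, 175]
phi values: [1, 1, 4, 6, 4, 6, 20, 24, 20, 24, 100, 120]
Sum = 330


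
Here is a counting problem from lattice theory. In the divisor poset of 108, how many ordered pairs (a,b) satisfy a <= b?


The order relation is {(a,b) : a <= b}, reflexive so it includes (a,a).
Examples: (1,1), (1,108), (1,12), (1,18), (1,2), ...
Total ordered pairs: 60


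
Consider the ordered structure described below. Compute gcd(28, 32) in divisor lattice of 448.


In a divisor lattice, meet = gcd (greatest common divisor).
By Euclidean algorithm or factoring: gcd(28,32) = 4


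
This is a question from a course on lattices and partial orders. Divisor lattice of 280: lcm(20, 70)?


Join=lcm.
gcd(20,70)=10
lcm=140


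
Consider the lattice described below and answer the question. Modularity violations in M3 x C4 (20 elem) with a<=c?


Modular law: if a <= c then a v (b ^ c) = (a v b) ^ c.
Check all triples (a,b,c) with a <= c among 20 elements.
This lattice is modular (diamonds M_m and their chain-products are modular).
Total violating triples: 0


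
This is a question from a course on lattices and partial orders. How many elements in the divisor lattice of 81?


Divisors of 81: [1, 3, 9, 27, 81]
Count: 5


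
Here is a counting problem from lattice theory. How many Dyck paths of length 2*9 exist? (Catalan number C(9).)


C(n) = C(2n, n) / (n+1).
C(18, 9) = 48620
C(9) = 48620 / 10 = 4862


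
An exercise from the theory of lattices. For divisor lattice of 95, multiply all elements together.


Divisors of 95: [1, 5, 19, 95]
Product = n^(d(n)/2) = 95^(4/2)
Product = 9025


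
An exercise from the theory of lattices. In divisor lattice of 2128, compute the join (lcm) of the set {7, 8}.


In a divisor lattice, join = lcm (least common multiple).
Compute lcm iteratively: start with first element, then lcm(current, next).
Elements: [7, 8]
lcm(7,8) = 56
Final lcm = 56


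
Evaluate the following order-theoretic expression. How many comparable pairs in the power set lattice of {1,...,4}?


A comparable pair {a,b} has a < b or b < a in the order.
Count unordered pairs where one element is strictly below the other.
Examples: {{},{1}}, {{},{2}}, {{},{3}}, {{},{4}}, ...
Total comparable pairs: 65


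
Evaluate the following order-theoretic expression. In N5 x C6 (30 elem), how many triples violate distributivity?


Distributive law: a ^ (b v c) = (a ^ b) v (a ^ c).
Check all 30^3 = 27000 ordered triples (a,b,c).
  e.g. a=(b,0), b=(a,0), c=(c,0): lhs=(b,0) != rhs=(a,0)
  e.g. a=(b,0), b=(a,0), c=(c,1): lhs=(b,0) != rhs=(a,0)
Total violating triples: 432


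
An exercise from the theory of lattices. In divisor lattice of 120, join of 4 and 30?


In a divisor lattice, join = lcm (least common multiple).
gcd(4,30) = 2
lcm(4,30) = 4*30/gcd = 120/2 = 60


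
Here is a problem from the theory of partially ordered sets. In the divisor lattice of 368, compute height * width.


Height = length of longest chain minus 1; width = size of largest antichain.
A maximum chain: 1 | 23 | 46 | 92 | 184 | 368  (height 5).
A maximum antichain: {2, 23}  (width 2).
Product = 5 * 2 = 10


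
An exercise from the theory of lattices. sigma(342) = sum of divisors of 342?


sigma(n) = sum of divisors.
Divisors of 342: [1, 2, 3, 6, 9, 18, 19, 38, 57, 114, 171, 342]
Sum = 780


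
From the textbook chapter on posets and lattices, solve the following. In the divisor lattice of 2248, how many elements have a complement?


An element a is complemented if some b has a meet b = bottom, a join b = top.
a is complemented iff gcd(a, n/a)=1, i.e. a is a unitary divisor of 2248.
Complemented elements: 1, 8, 281, 2248
Count: 4


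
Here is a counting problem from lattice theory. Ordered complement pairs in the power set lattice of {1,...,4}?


Complement pair (a,b): a meet b = bottom, a join b = top.
Here: A intersect B = {} and A union B = {1,...,4}.
Pairs found: ({},{1,2,3,4}), ({1},{2,3,4}), ({2},{1,3,4}), ({3},{1,2,4}), ... (12 more)
Total ordered pairs: 16


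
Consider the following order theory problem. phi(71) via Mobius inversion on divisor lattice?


phi(n) = n * prod_{p|n} (1 - 1/p).
Prime divisors of 71: [71]
phi(71) = 71 * (1 - 1/71)
phi(71) = 70


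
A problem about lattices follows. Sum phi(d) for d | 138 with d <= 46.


Divisors of 138 up to 46: [1, 2, 3, 6, 23, 46]
phi values: [1, 1, 2, 2, 22, 22]
Sum = 50


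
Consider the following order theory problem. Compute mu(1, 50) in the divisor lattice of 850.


In a divisor lattice, mu(a,b) = mu(b/a) where mu is the classical Mobius function.
b/a = 50/1 = 50
Prime factorization of 50: primes [2, 5]
50 is not squarefree, so mu(50) = 0


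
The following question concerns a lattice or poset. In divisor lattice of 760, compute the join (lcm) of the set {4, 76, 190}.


In a divisor lattice, join = lcm (least common multiple).
Compute lcm iteratively: start with first element, then lcm(current, next).
Elements: [4, 76, 190]
lcm(4,76) = 76
lcm(76,190) = 380
Final lcm = 380


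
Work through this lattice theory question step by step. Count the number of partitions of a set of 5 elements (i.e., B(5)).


B(n) = number of set partitions of an n-element set.
B(n) satisfies the recurrence: B(n+1) = sum_k C(n,k)*B(k).
B(5) = 52


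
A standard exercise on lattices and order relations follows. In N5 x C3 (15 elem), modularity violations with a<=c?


Modular law: if a <= c then a v (b ^ c) = (a v b) ^ c.
Check all triples (a,b,c) with a <= c among 15 elements.
  e.g. a=(a,0), b=(c,0), c=(b,0): lhs=(a,0) != rhs=(b,0)
  e.g. a=(a,0), b=(c,1), c=(b,0): lhs=(a,0) != rhs=(b,0)
Total violating triples: 18


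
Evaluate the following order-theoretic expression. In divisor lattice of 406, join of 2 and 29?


In a divisor lattice, join = lcm (least common multiple).
gcd(2,29) = 1
lcm(2,29) = 2*29/gcd = 58/1 = 58


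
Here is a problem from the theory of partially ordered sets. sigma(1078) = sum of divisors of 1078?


sigma(n) = sum of divisors.
Divisors of 1078: [1, 2, 7, 11, 14, 22, 49, 77, 98, 154, 539, 1078]
Sum = 2052


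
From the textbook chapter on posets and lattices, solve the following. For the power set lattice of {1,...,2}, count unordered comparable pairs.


A comparable pair {a,b} has a < b or b < a in the order.
Count unordered pairs where one element is strictly below the other.
Examples: {{},{1}}, {{},{2}}, {{},{1,2}}, {{1},{1,2}}, ...
Total comparable pairs: 5


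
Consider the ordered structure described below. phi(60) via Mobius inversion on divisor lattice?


phi(n) = n * prod_{p|n} (1 - 1/p).
Prime divisors of 60: [2, 3, 5]
phi(60) = 60 * (1 - 1/2) * (1 - 1/3) * (1 - 1/5)
phi(60) = 16


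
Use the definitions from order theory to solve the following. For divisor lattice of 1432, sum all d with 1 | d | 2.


Interval [1,2] in divisors of 1432: [1, 2]
Sum = 3


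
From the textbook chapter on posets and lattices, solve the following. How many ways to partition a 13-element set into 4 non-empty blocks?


S(n,k) = k*S(n-1,k) + S(n-1,k-1).
S(12,4) = 611501, S(12,3) = 86526
S(13,4) = 4*611501 + 86526 = 2446004 + 86526
S(13,4) = 2532530


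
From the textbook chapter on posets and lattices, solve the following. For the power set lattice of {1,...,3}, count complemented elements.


An element a is complemented if some b has a meet b = bottom, a join b = top.
every subset A has complement S\A, so all elements are complemented.
Complemented elements: {}, {1}, {2}, {3}, {1,2}, {1,3}, ... (2 more)
Count: 8


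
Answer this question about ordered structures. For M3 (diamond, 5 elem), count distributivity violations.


Distributive law: a ^ (b v c) = (a ^ b) v (a ^ c).
Check all 5^3 = 125 ordered triples (a,b,c).
  e.g. a=a1, b=a2, c=a3: lhs=a1 != rhs=0
  e.g. a=a1, b=a3, c=a2: lhs=a1 != rhs=0
Total violating triples: 6


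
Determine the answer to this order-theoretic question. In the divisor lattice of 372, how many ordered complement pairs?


Complement pair (a,b): a meet b = bottom, a join b = top.
Here: gcd(a,b)=1 and lcm(a,b)=372, i.e. a*b=372 with a,b coprime.
Pairs found: (1,372), (3,124), (4,93), (12,31), ... (4 more)
Total ordered pairs: 8


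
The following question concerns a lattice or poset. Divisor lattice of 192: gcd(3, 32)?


Meet=gcd.
gcd(3,32)=1


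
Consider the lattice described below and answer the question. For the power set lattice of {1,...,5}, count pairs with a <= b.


The order relation is {(a,b) : a <= b}, reflexive so it includes (a,a).
Examples: ({},{}), ({},{1,2}), ({},{1,2,3}), ({},{1,2,3,4}), ({},{1,2,3,4,5}), ...
Total ordered pairs: 243


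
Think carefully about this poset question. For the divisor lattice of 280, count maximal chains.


A maximal chain goes from the minimum element to a maximal element via cover relations.
Counting all min-to-max paths in the cover graph.
Total maximal chains: 20


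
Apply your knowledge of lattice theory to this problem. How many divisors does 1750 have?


Divisors of 1750: [1, 2, 5, 7, 10, 14, 25, 35, 50, 70, 125, 175, 250, 350, 875, 1750]
Count: 16


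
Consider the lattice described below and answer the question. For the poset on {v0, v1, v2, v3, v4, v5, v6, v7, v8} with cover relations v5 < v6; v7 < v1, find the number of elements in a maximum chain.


A chain is a totally ordered subset; we count the number of elements in a maximum chain.
Compute, for each element x, the size of the longest chain ending at x:
  v0: 1
  v2: 1
  v3: 1
  v4: 1
  v5: 1
  v7: 1
  ...
A maximum chain: v7 < v1
Number of elements in the longest chain: 2


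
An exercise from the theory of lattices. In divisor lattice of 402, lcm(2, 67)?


Join=lcm.
gcd(2,67)=1
lcm=134


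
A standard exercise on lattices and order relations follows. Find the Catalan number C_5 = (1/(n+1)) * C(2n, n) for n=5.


C(n) = C(2n, n) / (n+1).
C(10, 5) = 252
C(5) = 252 / 6 = 42


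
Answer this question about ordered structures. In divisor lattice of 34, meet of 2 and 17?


In a divisor lattice, meet = gcd (greatest common divisor).
By Euclidean algorithm or factoring: gcd(2,17) = 1


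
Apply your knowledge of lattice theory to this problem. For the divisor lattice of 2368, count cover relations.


A cover relation a -< b holds when a < b with no c strictly between.
Cover relations:
  1 -< 2
  1 -< 37
  2 -< 4
  2 -< 74
  4 -< 8
  4 -< 148
  8 -< 16
  8 -< 296
  ...11 more
Total: 19


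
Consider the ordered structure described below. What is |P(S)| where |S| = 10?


Power set = 2^n.
2^10 = 1024


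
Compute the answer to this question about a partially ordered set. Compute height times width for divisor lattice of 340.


Height = length of longest chain minus 1; width = size of largest antichain.
A maximum chain: 1 | 17 | 85 | 170 | 340  (height 4).
A maximum antichain: {4, 10, 34, 85}  (width 4).
Product = 4 * 4 = 16


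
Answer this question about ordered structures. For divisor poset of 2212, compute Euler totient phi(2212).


phi(n) = n * prod_{p|n} (1 - 1/p).
Prime divisors of 2212: [2, 7, 79]
phi(2212) = 2212 * (1 - 1/2) * (1 - 1/7) * (1 - 1/79)
phi(2212) = 936


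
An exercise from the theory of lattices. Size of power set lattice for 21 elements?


Power set = 2^n.
2^21 = 2097152


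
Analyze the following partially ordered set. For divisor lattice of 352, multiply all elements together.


Divisors of 352: [1, 2, 4, 8, 11, 16, 22, 32, 44, 88, 176, 352]
Product = n^(d(n)/2) = 352^(12/2)
Product = 1902199139467264


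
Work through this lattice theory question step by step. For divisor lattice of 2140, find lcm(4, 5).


In a divisor lattice, join = lcm (least common multiple).
Compute lcm iteratively: start with first element, then lcm(current, next).
Elements: [4, 5]
lcm(4,5) = 20
Final lcm = 20


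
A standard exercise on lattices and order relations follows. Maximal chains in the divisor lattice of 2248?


A maximal chain goes from the minimum element to a maximal element via cover relations.
Counting all min-to-max paths in the cover graph.
Total maximal chains: 4


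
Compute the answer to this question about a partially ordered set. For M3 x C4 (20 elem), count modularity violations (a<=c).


Modular law: if a <= c then a v (b ^ c) = (a v b) ^ c.
Check all triples (a,b,c) with a <= c among 20 elements.
This lattice is modular (diamonds M_m and their chain-products are modular).
Total violating triples: 0


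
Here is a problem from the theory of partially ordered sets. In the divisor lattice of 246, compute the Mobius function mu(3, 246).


In a divisor lattice, mu(a,b) = mu(b/a) where mu is the classical Mobius function.
b/a = 246/3 = 82
Prime factorization of 82: primes [2, 41]
82 is squarefree with 2 prime factor(s), so mu(82) = (-1)^2 = 1


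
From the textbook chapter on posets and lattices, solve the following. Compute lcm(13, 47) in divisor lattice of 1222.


In a divisor lattice, join = lcm (least common multiple).
gcd(13,47) = 1
lcm(13,47) = 13*47/gcd = 611/1 = 611


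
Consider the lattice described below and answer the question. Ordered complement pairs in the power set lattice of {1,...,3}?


Complement pair (a,b): a meet b = bottom, a join b = top.
Here: A intersect B = {} and A union B = {1,...,3}.
Pairs found: ({},{1,2,3}), ({1},{2,3}), ({2},{1,3}), ({3},{1,2}), ... (4 more)
Total ordered pairs: 8


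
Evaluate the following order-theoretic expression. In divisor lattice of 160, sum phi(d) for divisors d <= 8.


Divisors of 160 up to 8: [1, 2, 4, 5, 8]
phi values: [1, 1, 2, 4, 4]
Sum = 12


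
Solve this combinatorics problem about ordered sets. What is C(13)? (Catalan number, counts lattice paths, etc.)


C(n) = C(2n, n) / (n+1).
C(26, 13) = 10400600
C(13) = 10400600 / 14 = 742900


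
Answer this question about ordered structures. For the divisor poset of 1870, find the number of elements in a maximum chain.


A chain is a totally ordered subset; we count the number of elements in a maximum chain.
Compute, for each element x, the size of the longest chain ending at x:
  1: 1
  2: 2
  5: 2
  11: 2
  17: 2
  10: 3
  ...
A maximum chain: 1 < 2 < 10 < 110 < 1870
Number of elements in the longest chain: 5


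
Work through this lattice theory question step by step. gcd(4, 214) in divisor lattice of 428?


Meet=gcd.
gcd(4,214)=2


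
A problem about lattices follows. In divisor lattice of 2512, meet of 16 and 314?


In a divisor lattice, meet = gcd (greatest common divisor).
By Euclidean algorithm or factoring: gcd(16,314) = 2


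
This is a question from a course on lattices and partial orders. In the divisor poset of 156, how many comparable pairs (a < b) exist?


A comparable pair {a,b} has a < b or b < a in the order.
Count unordered pairs where one element is strictly below the other.
Examples: {1,2}, {1,3}, {1,4}, {1,6}, ...
Total comparable pairs: 42


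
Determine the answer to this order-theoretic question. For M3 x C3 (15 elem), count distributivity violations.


Distributive law: a ^ (b v c) = (a ^ b) v (a ^ c).
Check all 15^3 = 3375 ordered triples (a,b,c).
  e.g. a=(a1,0), b=(a2,0), c=(a3,0): lhs=(a1,0) != rhs=(0,0)
  e.g. a=(a1,0), b=(a2,0), c=(a3,1): lhs=(a1,0) != rhs=(0,0)
Total violating triples: 162


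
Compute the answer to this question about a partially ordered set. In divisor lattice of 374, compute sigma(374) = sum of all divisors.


sigma(n) = sum of divisors.
Divisors of 374: [1, 2, 11, 17, 22, 34, 187, 374]
Sum = 648


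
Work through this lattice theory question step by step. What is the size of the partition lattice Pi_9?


B(n) = number of set partitions of an n-element set.
B(n) satisfies the recurrence: B(n+1) = sum_k C(n,k)*B(k).
B(9) = 21147


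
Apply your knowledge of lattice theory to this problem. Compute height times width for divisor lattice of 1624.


Height = length of longest chain minus 1; width = size of largest antichain.
A maximum chain: 1 | 29 | 203 | 406 | 812 | 1624  (height 5).
A maximum antichain: {4, 14, 58, 203}  (width 4).
Product = 5 * 4 = 20


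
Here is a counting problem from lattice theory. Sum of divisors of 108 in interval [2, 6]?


Interval [2,6] in divisors of 108: [2, 6]
Sum = 8


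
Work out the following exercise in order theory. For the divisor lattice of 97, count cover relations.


A cover relation a -< b holds when a < b with no c strictly between.
Cover relations:
  1 -< 97
Total: 1


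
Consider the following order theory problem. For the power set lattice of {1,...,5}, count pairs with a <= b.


The order relation is {(a,b) : a <= b}, reflexive so it includes (a,a).
Examples: ({},{}), ({},{1,2}), ({},{1,2,3}), ({},{1,2,3,4}), ({},{1,2,3,4,5}), ...
Total ordered pairs: 243


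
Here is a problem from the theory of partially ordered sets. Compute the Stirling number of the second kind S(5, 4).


S(n,k) = k*S(n-1,k) + S(n-1,k-1).
S(4,4) = 1, S(4,3) = 6
S(5,4) = 4*1 + 6 = 4 + 6
S(5,4) = 10


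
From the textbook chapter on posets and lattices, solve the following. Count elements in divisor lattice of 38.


Divisors of 38: [1, 2, 19, 38]
Count: 4


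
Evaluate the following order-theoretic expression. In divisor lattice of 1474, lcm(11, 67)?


Join=lcm.
gcd(11,67)=1
lcm=737


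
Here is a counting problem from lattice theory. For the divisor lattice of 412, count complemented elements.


An element a is complemented if some b has a meet b = bottom, a join b = top.
a is complemented iff gcd(a, n/a)=1, i.e. a is a unitary divisor of 412.
Complemented elements: 1, 4, 103, 412
Count: 4


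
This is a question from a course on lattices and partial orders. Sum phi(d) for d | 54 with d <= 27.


Divisors of 54 up to 27: [1, 2, 3, 6, 9, 18, 27]
phi values: [1, 1, 2, 2, 6, 6, 18]
Sum = 36


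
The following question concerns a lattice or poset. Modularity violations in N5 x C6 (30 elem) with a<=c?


Modular law: if a <= c then a v (b ^ c) = (a v b) ^ c.
Check all triples (a,b,c) with a <= c among 30 elements.
  e.g. a=(a,0), b=(c,0), c=(b,0): lhs=(a,0) != rhs=(b,0)
  e.g. a=(a,0), b=(c,1), c=(b,0): lhs=(a,0) != rhs=(b,0)
Total violating triples: 126


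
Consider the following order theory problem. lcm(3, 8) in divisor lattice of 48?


Join=lcm.
gcd(3,8)=1
lcm=24


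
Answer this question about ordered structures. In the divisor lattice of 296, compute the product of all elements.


Divisors of 296: [1, 2, 4, 8, 37, 74, 148, 296]
Product = n^(d(n)/2) = 296^(8/2)
Product = 7676563456


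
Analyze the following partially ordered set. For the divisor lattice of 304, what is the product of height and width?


Height = length of longest chain minus 1; width = size of largest antichain.
A maximum chain: 1 | 19 | 38 | 76 | 152 | 304  (height 5).
A maximum antichain: {2, 19}  (width 2).
Product = 5 * 2 = 10


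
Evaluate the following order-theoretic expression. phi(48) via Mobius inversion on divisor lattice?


phi(n) = n * prod_{p|n} (1 - 1/p).
Prime divisors of 48: [2, 3]
phi(48) = 48 * (1 - 1/2) * (1 - 1/3)
phi(48) = 16


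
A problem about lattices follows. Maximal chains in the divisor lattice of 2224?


A maximal chain goes from the minimum element to a maximal element via cover relations.
Counting all min-to-max paths in the cover graph.
Total maximal chains: 5


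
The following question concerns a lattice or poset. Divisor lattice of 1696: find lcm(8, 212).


In a divisor lattice, join = lcm (least common multiple).
gcd(8,212) = 4
lcm(8,212) = 8*212/gcd = 1696/4 = 424


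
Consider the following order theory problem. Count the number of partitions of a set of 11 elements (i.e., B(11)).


B(n) = number of set partitions of an n-element set.
B(n) satisfies the recurrence: B(n+1) = sum_k C(n,k)*B(k).
B(11) = 678570


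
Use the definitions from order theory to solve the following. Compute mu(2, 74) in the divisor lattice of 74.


In a divisor lattice, mu(a,b) = mu(b/a) where mu is the classical Mobius function.
b/a = 74/2 = 37
Prime factorization of 37: primes [37]
37 is squarefree with 1 prime factor(s), so mu(37) = (-1)^1 = -1


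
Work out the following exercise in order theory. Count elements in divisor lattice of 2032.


Divisors of 2032: [1, 2, 4, 8, 16, 127, 254, 508, 1016, 2032]
Count: 10


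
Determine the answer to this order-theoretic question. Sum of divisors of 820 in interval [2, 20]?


Interval [2,20] in divisors of 820: [2, 4, 10, 20]
Sum = 36


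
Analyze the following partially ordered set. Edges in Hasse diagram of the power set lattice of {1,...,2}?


A cover relation a -< b holds when a < b with no c strictly between.
Cover relations:
  {} -< {1}
  {} -< {2}
  {1} -< {1,2}
  {2} -< {1,2}
Total: 4


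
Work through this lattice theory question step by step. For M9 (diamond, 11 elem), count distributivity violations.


Distributive law: a ^ (b v c) = (a ^ b) v (a ^ c).
Check all 11^3 = 1331 ordered triples (a,b,c).
  e.g. a=a1, b=a2, c=a3: lhs=a1 != rhs=0
  e.g. a=a1, b=a2, c=a4: lhs=a1 != rhs=0
Total violating triples: 504


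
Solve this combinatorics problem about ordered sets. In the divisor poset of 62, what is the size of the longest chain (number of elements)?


A chain is a totally ordered subset; we count the number of elements in a maximum chain.
Compute, for each element x, the size of the longest chain ending at x:
  1: 1
  2: 2
  31: 2
  62: 3
A maximum chain: 1 < 2 < 62
Number of elements in the longest chain: 3


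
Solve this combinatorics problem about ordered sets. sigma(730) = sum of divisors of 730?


sigma(n) = sum of divisors.
Divisors of 730: [1, 2, 5, 10, 73, 146, 365, 730]
Sum = 1332


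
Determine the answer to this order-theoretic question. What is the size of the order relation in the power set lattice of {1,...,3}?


The order relation is {(a,b) : a <= b}, reflexive so it includes (a,a).
Examples: ({},{}), ({},{1,2}), ({},{1,2,3}), ({},{1,3}), ({},{1}), ...
Total ordered pairs: 27


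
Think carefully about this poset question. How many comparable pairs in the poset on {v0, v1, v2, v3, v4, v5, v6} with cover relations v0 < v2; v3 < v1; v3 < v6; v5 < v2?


A comparable pair {a,b} has a < b or b < a in the order.
Count unordered pairs where one element is strictly below the other.
Examples: {v0,v2}, {v1,v3}, {v2,v5}, {v3,v6}
Total comparable pairs: 4


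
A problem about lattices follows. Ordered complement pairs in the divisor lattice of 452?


Complement pair (a,b): a meet b = bottom, a join b = top.
Here: gcd(a,b)=1 and lcm(a,b)=452, i.e. a*b=452 with a,b coprime.
Pairs found: (1,452), (4,113), (113,4), (452,1)
Total ordered pairs: 4


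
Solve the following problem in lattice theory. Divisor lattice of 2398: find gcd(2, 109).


In a divisor lattice, meet = gcd (greatest common divisor).
By Euclidean algorithm or factoring: gcd(2,109) = 1


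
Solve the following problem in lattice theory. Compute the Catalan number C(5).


C(n) = C(2n, n) / (n+1).
C(10, 5) = 252
C(5) = 252 / 6 = 42


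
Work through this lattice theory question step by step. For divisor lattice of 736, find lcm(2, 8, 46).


In a divisor lattice, join = lcm (least common multiple).
Compute lcm iteratively: start with first element, then lcm(current, next).
Elements: [2, 8, 46]
lcm(2,8) = 8
lcm(8,46) = 184
Final lcm = 184


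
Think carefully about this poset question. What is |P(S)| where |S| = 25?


Power set = 2^n.
2^25 = 33554432


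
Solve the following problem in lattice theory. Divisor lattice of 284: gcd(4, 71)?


Meet=gcd.
gcd(4,71)=1


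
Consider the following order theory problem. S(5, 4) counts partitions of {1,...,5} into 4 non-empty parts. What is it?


S(n,k) = k*S(n-1,k) + S(n-1,k-1).
S(4,4) = 1, S(4,3) = 6
S(5,4) = 4*1 + 6 = 4 + 6
S(5,4) = 10


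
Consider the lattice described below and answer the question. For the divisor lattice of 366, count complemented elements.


An element a is complemented if some b has a meet b = bottom, a join b = top.
a is complemented iff gcd(a, n/a)=1, i.e. a is a unitary divisor of 366.
Complemented elements: 1, 2, 3, 6, 61, 122, ... (2 more)
Count: 8


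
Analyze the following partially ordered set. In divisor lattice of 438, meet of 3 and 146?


In a divisor lattice, meet = gcd (greatest common divisor).
By Euclidean algorithm or factoring: gcd(3,146) = 1


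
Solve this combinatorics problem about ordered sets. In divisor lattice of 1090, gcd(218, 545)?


Meet=gcd.
gcd(218,545)=109
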